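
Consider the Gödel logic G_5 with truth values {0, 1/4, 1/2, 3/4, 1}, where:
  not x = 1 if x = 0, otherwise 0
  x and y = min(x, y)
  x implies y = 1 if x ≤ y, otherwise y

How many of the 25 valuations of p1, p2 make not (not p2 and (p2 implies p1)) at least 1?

value 1: 20 assignments (counts)
value 0: 5 assignments
So 20 of the 25 assignments meet the threshold.

20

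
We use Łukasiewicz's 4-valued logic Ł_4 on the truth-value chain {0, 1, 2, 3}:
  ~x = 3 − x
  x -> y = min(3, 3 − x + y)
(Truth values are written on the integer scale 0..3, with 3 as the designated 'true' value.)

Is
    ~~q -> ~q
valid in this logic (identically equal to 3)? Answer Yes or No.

No

Counterexample: take q = 2.
~q = ~2 = 1
~~q = ~1 = 2
~~q -> ~q = 2 -> 1 = 2
This gives 2 ≠ 3.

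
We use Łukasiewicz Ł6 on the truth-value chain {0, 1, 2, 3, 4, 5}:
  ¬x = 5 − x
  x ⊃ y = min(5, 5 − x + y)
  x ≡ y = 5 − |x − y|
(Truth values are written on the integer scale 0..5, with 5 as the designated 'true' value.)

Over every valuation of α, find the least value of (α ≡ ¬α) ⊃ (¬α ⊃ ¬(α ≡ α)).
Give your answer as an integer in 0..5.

Take α = 2:
¬α = ¬2 = 3
α ≡ ¬α = 2 ≡ 3 = 4
¬α = ¬2 = 3
α ≡ α = 2 ≡ 2 = 5
¬(α ≡ α) = ¬5 = 0
¬α ⊃ ¬(α ≡ α) = 3 ⊃ 0 = 2
(α ≡ ¬α) ⊃ (¬α ⊃ ¬(α ≡ α)) = 4 ⊃ 2 = 3
No assignment yields a value below 3, so this is the minimum.

3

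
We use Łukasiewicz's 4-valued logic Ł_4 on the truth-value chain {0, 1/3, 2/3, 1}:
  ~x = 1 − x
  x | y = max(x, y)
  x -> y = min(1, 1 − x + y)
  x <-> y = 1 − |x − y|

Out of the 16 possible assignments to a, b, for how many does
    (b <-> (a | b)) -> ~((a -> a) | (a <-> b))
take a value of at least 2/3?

a = 0, b = 0 ↦ 0  <
a = 0, b = 1/3 ↦ 0  <
a = 0, b = 2/3 ↦ 0  <
a = 0, b = 1 ↦ 0  <
a = 1/3, b = 0 ↦ 1/3  <
a = 1/3, b = 1/3 ↦ 0  <
a = 1/3, b = 2/3 ↦ 0  <
a = 1/3, b = 1 ↦ 0  <
a = 2/3, b = 0 ↦ 2/3  ≥
a = 2/3, b = 1/3 ↦ 1/3  <
a = 2/3, b = 2/3 ↦ 0  <
a = 2/3, b = 1 ↦ 0  <
a = 1, b = 0 ↦ 1  ≥
a = 1, b = 1/3 ↦ 2/3  ≥
a = 1, b = 2/3 ↦ 1/3  <
a = 1, b = 1 ↦ 0  <
So 3 of the 16 assignments meet the threshold.

3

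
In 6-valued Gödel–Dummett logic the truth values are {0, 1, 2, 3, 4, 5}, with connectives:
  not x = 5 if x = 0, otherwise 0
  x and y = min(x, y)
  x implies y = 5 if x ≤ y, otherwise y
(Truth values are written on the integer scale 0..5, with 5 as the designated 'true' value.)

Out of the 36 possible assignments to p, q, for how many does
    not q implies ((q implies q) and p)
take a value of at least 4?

value 5: 31 assignments (counts)
value 4: 1 assignment (counts)
value 3: 1 assignment
value 2: 1 assignment
value 1: 1 assignment
value 0: 1 assignment
So 32 of the 36 assignments meet the threshold.

32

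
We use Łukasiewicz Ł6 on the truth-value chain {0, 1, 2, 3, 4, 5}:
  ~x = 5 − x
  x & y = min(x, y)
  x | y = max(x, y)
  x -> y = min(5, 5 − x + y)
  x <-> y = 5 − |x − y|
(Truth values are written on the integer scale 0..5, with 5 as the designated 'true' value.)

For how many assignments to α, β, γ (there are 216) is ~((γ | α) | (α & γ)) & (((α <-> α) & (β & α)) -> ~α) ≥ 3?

54

value 5: 6 assignments (counts)
value 4: 18 assignments (counts)
value 3: 30 assignments (counts)
value 2: 42 assignments
value 1: 54 assignments
value 0: 66 assignments
So 54 of the 216 assignments meet the threshold.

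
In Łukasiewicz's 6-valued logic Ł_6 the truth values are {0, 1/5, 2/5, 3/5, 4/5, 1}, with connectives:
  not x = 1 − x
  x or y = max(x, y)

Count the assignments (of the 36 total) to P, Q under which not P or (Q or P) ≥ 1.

value 1: 16 assignments (counts)
value 4/5: 12 assignments
value 3/5: 8 assignments
So 16 of the 36 assignments meet the threshold.

16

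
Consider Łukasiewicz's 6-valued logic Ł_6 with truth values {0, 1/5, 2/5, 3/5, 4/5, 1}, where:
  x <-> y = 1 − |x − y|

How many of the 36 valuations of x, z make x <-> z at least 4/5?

16

value 1: 6 assignments (counts)
value 4/5: 10 assignments (counts)
value 3/5: 8 assignments
value 2/5: 6 assignments
value 1/5: 4 assignments
value 0: 2 assignments
So 16 of the 36 assignments meet the threshold.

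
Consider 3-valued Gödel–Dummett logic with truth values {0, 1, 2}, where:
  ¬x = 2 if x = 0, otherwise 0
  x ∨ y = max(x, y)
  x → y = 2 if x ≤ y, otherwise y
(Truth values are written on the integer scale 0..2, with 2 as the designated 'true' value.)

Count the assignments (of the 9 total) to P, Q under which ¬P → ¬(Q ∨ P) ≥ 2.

7

P = 0, Q = 0 ↦ 2  ≥
P = 0, Q = 1 ↦ 0  <
P = 0, Q = 2 ↦ 0  <
P = 1, Q = 0 ↦ 2  ≥
P = 1, Q = 1 ↦ 2  ≥
P = 1, Q = 2 ↦ 2  ≥
P = 2, Q = 0 ↦ 2  ≥
P = 2, Q = 1 ↦ 2  ≥
P = 2, Q = 2 ↦ 2  ≥
So 7 of the 9 assignments meet the threshold.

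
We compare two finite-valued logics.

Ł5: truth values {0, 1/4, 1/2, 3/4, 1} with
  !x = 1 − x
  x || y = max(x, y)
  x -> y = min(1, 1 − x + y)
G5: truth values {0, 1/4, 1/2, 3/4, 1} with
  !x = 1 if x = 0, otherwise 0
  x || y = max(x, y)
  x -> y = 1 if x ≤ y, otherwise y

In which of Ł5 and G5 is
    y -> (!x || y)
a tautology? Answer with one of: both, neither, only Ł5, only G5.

In Ł5: every assignment gives 1 — tautology.
In G5: every assignment gives 1 — tautology.

both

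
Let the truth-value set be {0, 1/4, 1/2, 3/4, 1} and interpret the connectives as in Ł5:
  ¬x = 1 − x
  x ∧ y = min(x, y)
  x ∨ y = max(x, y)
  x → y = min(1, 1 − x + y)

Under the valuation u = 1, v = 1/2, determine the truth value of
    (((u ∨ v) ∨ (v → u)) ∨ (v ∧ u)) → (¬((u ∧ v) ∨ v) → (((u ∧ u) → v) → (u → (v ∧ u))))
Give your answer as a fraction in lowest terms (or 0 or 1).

u ∨ v = 1 ∨ 1/2 = 1
v → u = 1/2 → 1 = 1
(u ∨ v) ∨ (v → u) = 1 ∨ 1 = 1
v ∧ u = 1/2 ∧ 1 = 1/2
((u ∨ v) ∨ (v → u)) ∨ (v ∧ u) = 1 ∨ 1/2 = 1
u ∧ v = 1 ∧ 1/2 = 1/2
(u ∧ v) ∨ v = 1/2 ∨ 1/2 = 1/2
¬((u ∧ v) ∨ v) = ¬1/2 = 1/2
u ∧ u = 1 ∧ 1 = 1
(u ∧ u) → v = 1 → 1/2 = 1/2
v ∧ u = 1/2 ∧ 1 = 1/2
u → (v ∧ u) = 1 → 1/2 = 1/2
((u ∧ u) → v) → (u → (v ∧ u)) = 1/2 → 1/2 = 1
¬((u ∧ v) ∨ v) → (((u ∧ u) → v) → (u → (v ∧ u))) = 1/2 → 1 = 1
(((u ∨ v) ∨ (v → u)) ∨ (v ∧ u)) → (¬((u ∧ v) ∨ v) → (((u ∧ u) → v) → (u → (v ∧ u)))) = 1 → 1 = 1

1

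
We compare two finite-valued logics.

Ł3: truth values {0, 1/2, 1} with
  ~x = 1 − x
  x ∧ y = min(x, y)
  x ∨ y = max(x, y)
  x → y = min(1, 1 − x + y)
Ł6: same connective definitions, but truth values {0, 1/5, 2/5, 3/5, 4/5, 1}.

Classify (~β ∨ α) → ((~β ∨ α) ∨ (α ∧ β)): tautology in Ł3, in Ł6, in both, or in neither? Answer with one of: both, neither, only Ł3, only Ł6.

both

In Ł3: every assignment gives 1 — tautology.
In Ł6: every assignment gives 1 — tautology.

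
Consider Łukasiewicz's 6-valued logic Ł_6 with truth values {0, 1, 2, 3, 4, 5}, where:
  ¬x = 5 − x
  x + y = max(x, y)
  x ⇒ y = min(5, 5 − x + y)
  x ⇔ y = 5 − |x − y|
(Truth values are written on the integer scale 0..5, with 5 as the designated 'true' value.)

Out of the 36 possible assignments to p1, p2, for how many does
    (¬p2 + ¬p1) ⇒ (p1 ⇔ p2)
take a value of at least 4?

value 5: 18 assignments (counts)
value 4: 6 assignments (counts)
value 3: 4 assignments
value 2: 4 assignments
value 1: 2 assignments
value 0: 2 assignments
So 24 of the 36 assignments meet the threshold.

24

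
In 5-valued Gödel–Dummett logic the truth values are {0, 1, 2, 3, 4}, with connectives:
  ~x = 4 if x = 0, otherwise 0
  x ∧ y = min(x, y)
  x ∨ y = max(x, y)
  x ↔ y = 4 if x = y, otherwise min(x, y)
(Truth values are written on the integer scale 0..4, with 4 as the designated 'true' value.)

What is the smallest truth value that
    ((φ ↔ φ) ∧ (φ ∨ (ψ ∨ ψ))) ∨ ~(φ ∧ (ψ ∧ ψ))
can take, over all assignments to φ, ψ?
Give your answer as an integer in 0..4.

1

Take φ = 1, ψ = 1:
φ ↔ φ = 1 ↔ 1 = 4
ψ ∨ ψ = 1 ∨ 1 = 1
φ ∨ (ψ ∨ ψ) = 1 ∨ 1 = 1
(φ ↔ φ) ∧ (φ ∨ (ψ ∨ ψ)) = 4 ∧ 1 = 1
ψ ∧ ψ = 1 ∧ 1 = 1
φ ∧ (ψ ∧ ψ) = 1 ∧ 1 = 1
~(φ ∧ (ψ ∧ ψ)) = ~1 = 0
((φ ↔ φ) ∧ (φ ∨ (ψ ∨ ψ))) ∨ ~(φ ∧ (ψ ∧ ψ)) = 1 ∨ 0 = 1
No assignment yields a value below 1, so this is the minimum.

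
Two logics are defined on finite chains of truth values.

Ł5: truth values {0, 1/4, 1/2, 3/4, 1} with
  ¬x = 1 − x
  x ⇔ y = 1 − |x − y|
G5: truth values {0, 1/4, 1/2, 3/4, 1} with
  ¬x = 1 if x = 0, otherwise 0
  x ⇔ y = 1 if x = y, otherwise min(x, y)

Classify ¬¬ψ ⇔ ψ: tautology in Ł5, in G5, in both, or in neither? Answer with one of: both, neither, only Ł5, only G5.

only Ł5

In Ł5: every assignment gives 1 — tautology.
In G5: at ψ = 1/4 the value is 1/4 — not a tautology.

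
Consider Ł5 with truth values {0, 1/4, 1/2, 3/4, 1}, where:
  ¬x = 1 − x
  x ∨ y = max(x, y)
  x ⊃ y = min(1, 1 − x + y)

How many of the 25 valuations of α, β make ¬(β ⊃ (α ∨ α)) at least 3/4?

3

value 1: 1 assignment (counts)
value 3/4: 2 assignments (counts)
value 1/2: 3 assignments
value 1/4: 4 assignments
value 0: 15 assignments
So 3 of the 25 assignments meet the threshold.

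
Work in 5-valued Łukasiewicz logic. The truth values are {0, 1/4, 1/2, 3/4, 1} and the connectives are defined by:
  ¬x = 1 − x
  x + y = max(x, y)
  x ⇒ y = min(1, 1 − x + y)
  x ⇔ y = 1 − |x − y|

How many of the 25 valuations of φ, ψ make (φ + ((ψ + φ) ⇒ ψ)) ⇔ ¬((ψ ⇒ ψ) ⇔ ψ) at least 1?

4

value 1: 4 assignments (counts)
value 3/4: 6 assignments
value 1/2: 5 assignments
value 1/4: 5 assignments
value 0: 5 assignments
So 4 of the 25 assignments meet the threshold.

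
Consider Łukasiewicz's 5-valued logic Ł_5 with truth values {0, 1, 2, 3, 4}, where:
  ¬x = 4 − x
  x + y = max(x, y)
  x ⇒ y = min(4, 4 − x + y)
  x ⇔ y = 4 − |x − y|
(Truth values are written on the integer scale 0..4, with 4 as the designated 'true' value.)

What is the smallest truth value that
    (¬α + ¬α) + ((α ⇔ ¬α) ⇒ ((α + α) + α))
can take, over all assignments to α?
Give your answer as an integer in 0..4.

2

Take α = 2:
¬α = ¬2 = 2
¬α = ¬2 = 2
¬α + ¬α = 2 + 2 = 2
¬α = ¬2 = 2
α ⇔ ¬α = 2 ⇔ 2 = 4
α + α = 2 + 2 = 2
(α + α) + α = 2 + 2 = 2
(α ⇔ ¬α) ⇒ ((α + α) + α) = 4 ⇒ 2 = 2
(¬α + ¬α) + ((α ⇔ ¬α) ⇒ ((α + α) + α)) = 2 + 2 = 2
No assignment yields a value below 2, so this is the minimum.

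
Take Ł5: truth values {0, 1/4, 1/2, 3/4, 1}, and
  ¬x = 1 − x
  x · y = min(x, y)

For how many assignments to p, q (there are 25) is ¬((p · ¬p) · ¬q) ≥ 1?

value 1: 13 assignments (counts)
value 3/4: 9 assignments
value 1/2: 3 assignments
So 13 of the 25 assignments meet the threshold.

13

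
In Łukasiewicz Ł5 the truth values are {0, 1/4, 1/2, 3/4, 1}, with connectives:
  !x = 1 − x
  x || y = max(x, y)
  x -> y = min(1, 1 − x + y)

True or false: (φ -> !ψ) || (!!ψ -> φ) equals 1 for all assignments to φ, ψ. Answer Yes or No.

Counterexample: take φ = 1/4, ψ = 1.
!ψ = !1 = 0
φ -> !ψ = 1/4 -> 0 = 3/4
!ψ = !1 = 0
!!ψ = !0 = 1
!!ψ -> φ = 1 -> 1/4 = 1/4
(φ -> !ψ) || (!!ψ -> φ) = 3/4 || 1/4 = 3/4
This gives 3/4 ≠ 1.

No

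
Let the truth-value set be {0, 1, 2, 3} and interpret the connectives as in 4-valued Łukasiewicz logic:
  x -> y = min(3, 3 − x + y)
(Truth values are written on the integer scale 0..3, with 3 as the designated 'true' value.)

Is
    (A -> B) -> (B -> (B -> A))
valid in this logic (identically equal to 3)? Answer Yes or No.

No

Counterexample: take A = 0, B = 2.
A -> B = 0 -> 2 = 3
B -> A = 2 -> 0 = 1
B -> (B -> A) = 2 -> 1 = 2
(A -> B) -> (B -> (B -> A)) = 3 -> 2 = 2
This gives 2 ≠ 3.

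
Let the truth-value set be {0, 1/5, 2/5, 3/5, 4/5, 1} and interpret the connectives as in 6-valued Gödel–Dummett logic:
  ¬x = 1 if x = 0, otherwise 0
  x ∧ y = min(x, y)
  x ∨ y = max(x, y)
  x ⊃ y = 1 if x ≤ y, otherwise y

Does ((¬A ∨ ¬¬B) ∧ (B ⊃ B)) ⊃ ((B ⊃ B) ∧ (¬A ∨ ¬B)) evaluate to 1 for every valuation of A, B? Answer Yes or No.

No

Counterexample: take A = 1/5, B = 1/5.
¬A = ¬1/5 = 0
¬B = ¬1/5 = 0
¬¬B = ¬0 = 1
¬A ∨ ¬¬B = 0 ∨ 1 = 1
B ⊃ B = 1/5 ⊃ 1/5 = 1
(¬A ∨ ¬¬B) ∧ (B ⊃ B) = 1 ∧ 1 = 1
B ⊃ B = 1/5 ⊃ 1/5 = 1
¬A = ¬1/5 = 0
¬B = ¬1/5 = 0
¬A ∨ ¬B = 0 ∨ 0 = 0
(B ⊃ B) ∧ (¬A ∨ ¬B) = 1 ∧ 0 = 0
((¬A ∨ ¬¬B) ∧ (B ⊃ B)) ⊃ ((B ⊃ B) ∧ (¬A ∨ ¬B)) = 1 ⊃ 0 = 0
This gives 0 ≠ 1.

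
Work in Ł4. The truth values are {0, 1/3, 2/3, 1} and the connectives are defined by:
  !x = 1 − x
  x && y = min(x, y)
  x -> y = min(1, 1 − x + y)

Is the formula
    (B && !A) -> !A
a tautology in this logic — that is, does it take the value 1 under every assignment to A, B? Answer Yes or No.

Yes

A = 0, B = 0 ↦ 1
A = 0, B = 1/3 ↦ 1
A = 0, B = 2/3 ↦ 1
A = 0, B = 1 ↦ 1
A = 1/3, B = 0 ↦ 1
A = 1/3, B = 1/3 ↦ 1
A = 1/3, B = 2/3 ↦ 1
A = 1/3, B = 1 ↦ 1
A = 2/3, B = 0 ↦ 1
A = 2/3, B = 1/3 ↦ 1
A = 2/3, B = 2/3 ↦ 1
A = 2/3, B = 1 ↦ 1
A = 1, B = 0 ↦ 1
A = 1, B = 1/3 ↦ 1
A = 1, B = 2/3 ↦ 1
A = 1, B = 1 ↦ 1
Every assignment gives a value ≥ 1.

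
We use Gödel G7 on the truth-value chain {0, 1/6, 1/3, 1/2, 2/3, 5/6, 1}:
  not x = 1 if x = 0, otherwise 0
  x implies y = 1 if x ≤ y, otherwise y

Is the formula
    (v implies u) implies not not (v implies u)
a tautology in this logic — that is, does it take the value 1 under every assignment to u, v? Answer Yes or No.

Yes

At u = 5/6, v = 1, for instance:
v implies u = 1 implies 5/6 = 5/6
not (v implies u) = not 5/6 = 0
not not (v implies u) = not 0 = 1
(v implies u) implies not not (v implies u) = 5/6 implies 1 = 1
and checking the remaining 48 assignments likewise gives ≥ 1 in every case.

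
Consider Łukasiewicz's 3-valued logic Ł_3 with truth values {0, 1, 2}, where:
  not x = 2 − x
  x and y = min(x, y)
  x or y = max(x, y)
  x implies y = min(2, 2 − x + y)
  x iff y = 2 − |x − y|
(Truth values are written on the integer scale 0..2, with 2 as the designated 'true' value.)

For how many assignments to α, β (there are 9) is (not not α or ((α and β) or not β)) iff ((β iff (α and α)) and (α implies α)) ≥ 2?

5

α = 0, β = 0 ↦ 2  ≥
α = 0, β = 1 ↦ 2  ≥
α = 0, β = 2 ↦ 2  ≥
α = 1, β = 0 ↦ 1  <
α = 1, β = 1 ↦ 1  <
α = 1, β = 2 ↦ 2  ≥
α = 2, β = 0 ↦ 0  <
α = 2, β = 1 ↦ 1  <
α = 2, β = 2 ↦ 2  ≥
So 5 of the 9 assignments meet the threshold.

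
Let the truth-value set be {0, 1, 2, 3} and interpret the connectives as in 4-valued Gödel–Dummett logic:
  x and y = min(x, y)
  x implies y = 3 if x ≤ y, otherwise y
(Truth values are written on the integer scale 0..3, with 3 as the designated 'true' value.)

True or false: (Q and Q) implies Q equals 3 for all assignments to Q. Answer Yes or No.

Q = 0 ↦ 3
Q = 1 ↦ 3
Q = 2 ↦ 3
Q = 3 ↦ 3
Every assignment gives a value ≥ 3.

Yes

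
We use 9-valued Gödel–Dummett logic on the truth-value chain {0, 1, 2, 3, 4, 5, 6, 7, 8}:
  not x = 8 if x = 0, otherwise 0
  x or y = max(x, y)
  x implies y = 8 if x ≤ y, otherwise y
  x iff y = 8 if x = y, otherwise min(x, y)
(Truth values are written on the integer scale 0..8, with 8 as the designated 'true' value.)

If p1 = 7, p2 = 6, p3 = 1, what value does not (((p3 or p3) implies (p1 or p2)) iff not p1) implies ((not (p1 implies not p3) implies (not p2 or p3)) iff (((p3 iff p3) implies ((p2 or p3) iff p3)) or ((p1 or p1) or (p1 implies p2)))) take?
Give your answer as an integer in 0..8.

1

p3 or p3 = 1 or 1 = 1
p1 or p2 = 7 or 6 = 7
(p3 or p3) implies (p1 or p2) = 1 implies 7 = 8
not p1 = not 7 = 0
((p3 or p3) implies (p1 or p2)) iff not p1 = 8 iff 0 = 0
not (((p3 or p3) implies (p1 or p2)) iff not p1) = not 0 = 8
not p3 = not 1 = 0
p1 implies not p3 = 7 implies 0 = 0
not (p1 implies not p3) = not 0 = 8
not p2 = not 6 = 0
not p2 or p3 = 0 or 1 = 1
not (p1 implies not p3) implies (not p2 or p3) = 8 implies 1 = 1
p3 iff p3 = 1 iff 1 = 8
p2 or p3 = 6 or 1 = 6
(p2 or p3) iff p3 = 6 iff 1 = 1
(p3 iff p3) implies ((p2 or p3) iff p3) = 8 implies 1 = 1
p1 or p1 = 7 or 7 = 7
p1 implies p2 = 7 implies 6 = 6
(p1 or p1) or (p1 implies p2) = 7 or 6 = 7
((p3 iff p3) implies ((p2 or p3) iff p3)) or ((p1 or p1) or (p1 implies p2)) = 1 or 7 = 7
(not (p1 implies not p3) implies (not p2 or p3)) iff (((p3 iff p3) implies ((p2 or p3) iff p3)) or ((p1 or p1) or (p1 implies p2))) = 1 iff 7 = 1
not (((p3 or p3) implies (p1 or p2)) iff not p1) implies ((not (p1 implies not p3) implies (not p2 or p3)) iff (((p3 iff p3) implies ((p2 or p3) iff p3)) or ((p1 or p1) or (p1 implies p2)))) = 8 implies 1 = 1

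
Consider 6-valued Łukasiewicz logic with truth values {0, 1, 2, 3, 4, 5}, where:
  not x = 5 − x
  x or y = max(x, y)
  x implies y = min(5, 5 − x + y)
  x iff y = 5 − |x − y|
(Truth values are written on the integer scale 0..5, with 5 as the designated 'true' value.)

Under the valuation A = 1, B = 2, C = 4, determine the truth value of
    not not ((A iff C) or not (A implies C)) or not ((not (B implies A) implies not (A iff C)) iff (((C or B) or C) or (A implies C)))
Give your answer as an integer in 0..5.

A iff C = 1 iff 4 = 2
A implies C = 1 implies 4 = 5
not (A implies C) = not 5 = 0
(A iff C) or not (A implies C) = 2 or 0 = 2
not ((A iff C) or not (A implies C)) = not 2 = 3
not not ((A iff C) or not (A implies C)) = not 3 = 2
B implies A = 2 implies 1 = 4
not (B implies A) = not 4 = 1
A iff C = 1 iff 4 = 2
not (A iff C) = not 2 = 3
not (B implies A) implies not (A iff C) = 1 implies 3 = 5
C or B = 4 or 2 = 4
(C or B) or C = 4 or 4 = 4
A implies C = 1 implies 4 = 5
((C or B) or C) or (A implies C) = 4 or 5 = 5
(not (B implies A) implies not (A iff C)) iff (((C or B) or C) or (A implies C)) = 5 iff 5 = 5
not ((not (B implies A) implies not (A iff C)) iff (((C or B) or C) or (A implies C))) = not 5 = 0
not not ((A iff C) or not (A implies C)) or not ((not (B implies A) implies not (A iff C)) iff (((C or B) or C) or (A implies C))) = 2 or 0 = 2

2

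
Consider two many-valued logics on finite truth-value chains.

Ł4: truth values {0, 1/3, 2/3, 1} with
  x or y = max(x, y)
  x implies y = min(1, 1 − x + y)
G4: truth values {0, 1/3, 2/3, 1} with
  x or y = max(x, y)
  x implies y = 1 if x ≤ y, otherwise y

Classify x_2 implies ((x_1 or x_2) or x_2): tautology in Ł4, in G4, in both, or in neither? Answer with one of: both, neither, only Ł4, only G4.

both

In Ł4: every assignment gives 1 — tautology.
In G4: every assignment gives 1 — tautology.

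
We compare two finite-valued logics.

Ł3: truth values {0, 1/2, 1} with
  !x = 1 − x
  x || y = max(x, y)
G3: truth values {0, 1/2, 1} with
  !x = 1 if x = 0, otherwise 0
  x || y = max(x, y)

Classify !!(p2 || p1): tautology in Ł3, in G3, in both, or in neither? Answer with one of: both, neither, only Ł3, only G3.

In Ł3: at p1 = 0, p2 = 0 the value is 0 — not a tautology.
In G3: at p1 = 0, p2 = 0 the value is 0 — not a tautology.

neither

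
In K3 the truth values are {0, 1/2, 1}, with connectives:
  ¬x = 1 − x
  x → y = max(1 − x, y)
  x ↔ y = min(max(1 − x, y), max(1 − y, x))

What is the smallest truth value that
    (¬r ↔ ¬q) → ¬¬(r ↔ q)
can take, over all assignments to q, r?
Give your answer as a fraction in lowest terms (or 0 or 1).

Take q = 0, r = 1/2:
¬r = ¬1/2 = 1/2
¬q = ¬0 = 1
¬r ↔ ¬q = 1/2 ↔ 1 = 1/2
r ↔ q = 1/2 ↔ 0 = 1/2
¬(r ↔ q) = ¬1/2 = 1/2
¬¬(r ↔ q) = ¬1/2 = 1/2
(¬r ↔ ¬q) → ¬¬(r ↔ q) = 1/2 → 1/2 = 1/2
No assignment yields a value below 1/2, so this is the minimum.

1/2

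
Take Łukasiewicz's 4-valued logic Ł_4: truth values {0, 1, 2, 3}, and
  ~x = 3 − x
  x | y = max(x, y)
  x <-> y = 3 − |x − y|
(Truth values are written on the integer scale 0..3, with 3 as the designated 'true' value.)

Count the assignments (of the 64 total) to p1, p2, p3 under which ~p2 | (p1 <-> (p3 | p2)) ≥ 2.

51

value 3: 28 assignments (counts)
value 2: 23 assignments (counts)
value 1: 9 assignments
value 0: 4 assignments
So 51 of the 64 assignments meet the threshold.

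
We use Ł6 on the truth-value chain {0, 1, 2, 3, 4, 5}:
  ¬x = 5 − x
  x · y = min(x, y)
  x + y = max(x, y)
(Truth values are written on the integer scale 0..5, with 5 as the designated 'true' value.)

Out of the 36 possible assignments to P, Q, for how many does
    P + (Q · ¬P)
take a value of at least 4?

16

value 5: 7 assignments (counts)
value 4: 9 assignments (counts)
value 3: 11 assignments
value 2: 5 assignments
value 1: 3 assignments
value 0: 1 assignment
So 16 of the 36 assignments meet the threshold.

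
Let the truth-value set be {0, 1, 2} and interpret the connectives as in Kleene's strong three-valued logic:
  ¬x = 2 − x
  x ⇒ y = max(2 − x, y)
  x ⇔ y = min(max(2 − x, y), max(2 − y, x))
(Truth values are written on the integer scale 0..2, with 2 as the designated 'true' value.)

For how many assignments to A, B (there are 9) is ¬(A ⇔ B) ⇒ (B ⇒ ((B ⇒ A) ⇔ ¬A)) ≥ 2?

4

A = 0, B = 0 ↦ 2  ≥
A = 0, B = 1 ↦ 1  <
A = 0, B = 2 ↦ 0  <
A = 1, B = 0 ↦ 2  ≥
A = 1, B = 1 ↦ 1  <
A = 1, B = 2 ↦ 1  <
A = 2, B = 0 ↦ 2  ≥
A = 2, B = 1 ↦ 1  <
A = 2, B = 2 ↦ 2  ≥
So 4 of the 9 assignments meet the threshold.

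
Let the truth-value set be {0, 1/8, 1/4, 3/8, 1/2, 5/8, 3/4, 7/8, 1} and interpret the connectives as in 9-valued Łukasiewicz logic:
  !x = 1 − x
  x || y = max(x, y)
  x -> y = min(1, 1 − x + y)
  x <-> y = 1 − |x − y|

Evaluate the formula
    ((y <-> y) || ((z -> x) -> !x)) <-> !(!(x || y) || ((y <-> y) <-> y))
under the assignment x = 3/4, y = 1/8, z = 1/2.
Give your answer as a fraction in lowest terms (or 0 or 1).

3/4

y <-> y = 1/8 <-> 1/8 = 1
z -> x = 1/2 -> 3/4 = 1
!x = !3/4 = 1/4
(z -> x) -> !x = 1 -> 1/4 = 1/4
(y <-> y) || ((z -> x) -> !x) = 1 || 1/4 = 1
x || y = 3/4 || 1/8 = 3/4
!(x || y) = !3/4 = 1/4
y <-> y = 1/8 <-> 1/8 = 1
(y <-> y) <-> y = 1 <-> 1/8 = 1/8
!(x || y) || ((y <-> y) <-> y) = 1/4 || 1/8 = 1/4
!(!(x || y) || ((y <-> y) <-> y)) = !1/4 = 3/4
((y <-> y) || ((z -> x) -> !x)) <-> !(!(x || y) || ((y <-> y) <-> y)) = 1 <-> 3/4 = 3/4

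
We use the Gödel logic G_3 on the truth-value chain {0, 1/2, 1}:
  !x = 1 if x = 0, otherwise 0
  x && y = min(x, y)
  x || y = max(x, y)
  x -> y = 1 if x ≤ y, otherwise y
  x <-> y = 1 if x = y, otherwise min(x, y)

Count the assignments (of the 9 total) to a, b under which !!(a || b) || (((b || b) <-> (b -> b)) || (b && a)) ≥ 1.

a = 0, b = 0 ↦ 0  <
a = 0, b = 1/2 ↦ 1  ≥
a = 0, b = 1 ↦ 1  ≥
a = 1/2, b = 0 ↦ 1  ≥
a = 1/2, b = 1/2 ↦ 1  ≥
a = 1/2, b = 1 ↦ 1  ≥
a = 1, b = 0 ↦ 1  ≥
a = 1, b = 1/2 ↦ 1  ≥
a = 1, b = 1 ↦ 1  ≥
So 8 of the 9 assignments meet the threshold.

8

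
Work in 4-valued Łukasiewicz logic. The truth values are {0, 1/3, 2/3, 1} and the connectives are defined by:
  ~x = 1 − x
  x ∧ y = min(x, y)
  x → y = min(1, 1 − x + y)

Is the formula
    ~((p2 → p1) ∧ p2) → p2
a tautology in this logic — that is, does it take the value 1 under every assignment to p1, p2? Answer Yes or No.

Counterexample: take p1 = 0, p2 = 0.
p2 → p1 = 0 → 0 = 1
(p2 → p1) ∧ p2 = 1 ∧ 0 = 0
~((p2 → p1) ∧ p2) = ~0 = 1
~((p2 → p1) ∧ p2) → p2 = 1 → 0 = 0
This gives 0 ≠ 1.

No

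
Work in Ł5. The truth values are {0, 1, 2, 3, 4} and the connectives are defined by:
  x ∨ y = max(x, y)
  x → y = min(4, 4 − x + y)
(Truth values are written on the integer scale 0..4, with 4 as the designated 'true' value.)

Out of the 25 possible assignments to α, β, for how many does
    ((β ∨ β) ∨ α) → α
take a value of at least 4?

value 4: 15 assignments (counts)
value 3: 4 assignments
value 2: 3 assignments
value 1: 2 assignments
value 0: 1 assignment
So 15 of the 25 assignments meet the threshold.

15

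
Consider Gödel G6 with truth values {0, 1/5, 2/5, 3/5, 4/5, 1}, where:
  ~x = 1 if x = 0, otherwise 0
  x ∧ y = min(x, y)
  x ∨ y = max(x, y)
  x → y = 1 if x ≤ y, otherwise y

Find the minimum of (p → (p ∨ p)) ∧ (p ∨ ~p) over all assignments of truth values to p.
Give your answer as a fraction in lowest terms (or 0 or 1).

Take p = 1/5:
p ∨ p = 1/5 ∨ 1/5 = 1/5
p → (p ∨ p) = 1/5 → 1/5 = 1
~p = ~1/5 = 0
p ∨ ~p = 1/5 ∨ 0 = 1/5
(p → (p ∨ p)) ∧ (p ∨ ~p) = 1 ∧ 1/5 = 1/5
No assignment yields a value below 1/5, so this is the minimum.

1/5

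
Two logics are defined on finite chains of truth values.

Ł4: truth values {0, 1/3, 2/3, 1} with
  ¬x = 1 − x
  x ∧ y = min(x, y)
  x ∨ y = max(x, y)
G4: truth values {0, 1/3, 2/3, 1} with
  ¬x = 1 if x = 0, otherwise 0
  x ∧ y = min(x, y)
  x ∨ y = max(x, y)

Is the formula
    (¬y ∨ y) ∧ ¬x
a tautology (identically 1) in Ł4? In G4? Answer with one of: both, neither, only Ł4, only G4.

neither

In Ł4: at x = 0, y = 1/3 the value is 2/3 — not a tautology.
In G4: at x = 0, y = 1/3 the value is 1/3 — not a tautology.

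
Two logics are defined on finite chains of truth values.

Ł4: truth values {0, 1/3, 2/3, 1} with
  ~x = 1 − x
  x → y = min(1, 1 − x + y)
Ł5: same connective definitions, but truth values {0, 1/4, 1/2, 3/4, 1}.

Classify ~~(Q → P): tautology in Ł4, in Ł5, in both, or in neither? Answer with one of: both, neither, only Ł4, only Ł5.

neither

In Ł4: at P = 0, Q = 1/3 the value is 2/3 — not a tautology.
In Ł5: at P = 0, Q = 1/4 the value is 3/4 — not a tautology.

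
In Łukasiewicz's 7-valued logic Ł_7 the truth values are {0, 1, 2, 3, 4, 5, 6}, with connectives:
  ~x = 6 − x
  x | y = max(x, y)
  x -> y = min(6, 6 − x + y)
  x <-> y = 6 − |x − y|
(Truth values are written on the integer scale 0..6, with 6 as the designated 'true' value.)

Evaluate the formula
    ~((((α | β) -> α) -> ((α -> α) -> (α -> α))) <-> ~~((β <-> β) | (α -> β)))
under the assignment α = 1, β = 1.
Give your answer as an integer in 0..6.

0

α | β = 1 | 1 = 1
(α | β) -> α = 1 -> 1 = 6
α -> α = 1 -> 1 = 6
α -> α = 1 -> 1 = 6
(α -> α) -> (α -> α) = 6 -> 6 = 6
((α | β) -> α) -> ((α -> α) -> (α -> α)) = 6 -> 6 = 6
β <-> β = 1 <-> 1 = 6
α -> β = 1 -> 1 = 6
(β <-> β) | (α -> β) = 6 | 6 = 6
~((β <-> β) | (α -> β)) = ~6 = 0
~~((β <-> β) | (α -> β)) = ~0 = 6
(((α | β) -> α) -> ((α -> α) -> (α -> α))) <-> ~~((β <-> β) | (α -> β)) = 6 <-> 6 = 6
~((((α | β) -> α) -> ((α -> α) -> (α -> α))) <-> ~~((β <-> β) | (α -> β))) = ~6 = 0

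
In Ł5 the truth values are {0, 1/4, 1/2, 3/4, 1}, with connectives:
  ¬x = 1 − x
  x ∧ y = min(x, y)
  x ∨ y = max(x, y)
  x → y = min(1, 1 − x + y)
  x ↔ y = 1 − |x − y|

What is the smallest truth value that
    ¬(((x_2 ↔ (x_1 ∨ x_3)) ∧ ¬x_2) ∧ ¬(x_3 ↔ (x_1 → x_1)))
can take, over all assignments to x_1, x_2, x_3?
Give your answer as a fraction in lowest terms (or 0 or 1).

Take x_1 = 0, x_2 = 0, x_3 = 0:
x_1 ∨ x_3 = 0 ∨ 0 = 0
x_2 ↔ (x_1 ∨ x_3) = 0 ↔ 0 = 1
¬x_2 = ¬0 = 1
(x_2 ↔ (x_1 ∨ x_3)) ∧ ¬x_2 = 1 ∧ 1 = 1
x_1 → x_1 = 0 → 0 = 1
x_3 ↔ (x_1 → x_1) = 0 ↔ 1 = 0
¬(x_3 ↔ (x_1 → x_1)) = ¬0 = 1
((x_2 ↔ (x_1 ∨ x_3)) ∧ ¬x_2) ∧ ¬(x_3 ↔ (x_1 → x_1)) = 1 ∧ 1 = 1
¬(((x_2 ↔ (x_1 ∨ x_3)) ∧ ¬x_2) ∧ ¬(x_3 ↔ (x_1 → x_1))) = ¬1 = 0
No assignment yields a value below 0, so this is the minimum.

0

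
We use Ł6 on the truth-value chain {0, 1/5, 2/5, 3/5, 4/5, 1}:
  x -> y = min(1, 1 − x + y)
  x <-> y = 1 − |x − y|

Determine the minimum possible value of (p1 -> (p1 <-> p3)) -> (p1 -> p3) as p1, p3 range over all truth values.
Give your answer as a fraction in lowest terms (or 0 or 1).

3/5

Take p1 = 2/5, p3 = 0:
p1 <-> p3 = 2/5 <-> 0 = 3/5
p1 -> (p1 <-> p3) = 2/5 -> 3/5 = 1
p1 -> p3 = 2/5 -> 0 = 3/5
(p1 -> (p1 <-> p3)) -> (p1 -> p3) = 1 -> 3/5 = 3/5
No assignment yields a value below 3/5, so this is the minimum.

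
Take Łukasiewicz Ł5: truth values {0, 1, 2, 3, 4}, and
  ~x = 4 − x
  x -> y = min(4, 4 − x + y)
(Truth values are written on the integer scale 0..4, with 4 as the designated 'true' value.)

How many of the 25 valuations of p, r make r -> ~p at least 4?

value 4: 15 assignments (counts)
value 3: 4 assignments
value 2: 3 assignments
value 1: 2 assignments
value 0: 1 assignment
So 15 of the 25 assignments meet the threshold.

15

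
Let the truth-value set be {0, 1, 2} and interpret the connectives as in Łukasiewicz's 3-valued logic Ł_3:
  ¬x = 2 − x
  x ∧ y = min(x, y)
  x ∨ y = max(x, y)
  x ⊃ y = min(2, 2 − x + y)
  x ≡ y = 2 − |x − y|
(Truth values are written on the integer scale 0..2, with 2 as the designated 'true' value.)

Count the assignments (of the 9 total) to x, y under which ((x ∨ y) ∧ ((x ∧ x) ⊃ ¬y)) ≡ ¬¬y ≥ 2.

5

x = 0, y = 0 ↦ 2  ≥
x = 0, y = 1 ↦ 2  ≥
x = 0, y = 2 ↦ 2  ≥
x = 1, y = 0 ↦ 1  <
x = 1, y = 1 ↦ 2  ≥
x = 1, y = 2 ↦ 1  <
x = 2, y = 0 ↦ 0  <
x = 2, y = 1 ↦ 2  ≥
x = 2, y = 2 ↦ 0  <
So 5 of the 9 assignments meet the threshold.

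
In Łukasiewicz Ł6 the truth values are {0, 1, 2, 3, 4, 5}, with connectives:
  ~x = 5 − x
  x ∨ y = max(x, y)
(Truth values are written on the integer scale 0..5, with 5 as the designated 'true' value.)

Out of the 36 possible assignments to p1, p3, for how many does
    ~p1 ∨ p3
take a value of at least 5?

value 5: 11 assignments (counts)
value 4: 9 assignments
value 3: 7 assignments
value 2: 5 assignments
value 1: 3 assignments
value 0: 1 assignment
So 11 of the 36 assignments meet the threshold.

11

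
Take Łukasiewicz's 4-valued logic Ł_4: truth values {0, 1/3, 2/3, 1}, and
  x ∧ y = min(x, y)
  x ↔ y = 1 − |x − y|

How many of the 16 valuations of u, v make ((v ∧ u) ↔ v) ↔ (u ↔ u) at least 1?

u = 0, v = 0 ↦ 1  ≥
u = 0, v = 1/3 ↦ 2/3  <
u = 0, v = 2/3 ↦ 1/3  <
u = 0, v = 1 ↦ 0  <
u = 1/3, v = 0 ↦ 1  ≥
u = 1/3, v = 1/3 ↦ 1  ≥
u = 1/3, v = 2/3 ↦ 2/3  <
u = 1/3, v = 1 ↦ 1/3  <
u = 2/3, v = 0 ↦ 1  ≥
u = 2/3, v = 1/3 ↦ 1  ≥
u = 2/3, v = 2/3 ↦ 1  ≥
u = 2/3, v = 1 ↦ 2/3  <
u = 1, v = 0 ↦ 1  ≥
u = 1, v = 1/3 ↦ 1  ≥
u = 1, v = 2/3 ↦ 1  ≥
u = 1, v = 1 ↦ 1  ≥
So 10 of the 16 assignments meet the threshold.

10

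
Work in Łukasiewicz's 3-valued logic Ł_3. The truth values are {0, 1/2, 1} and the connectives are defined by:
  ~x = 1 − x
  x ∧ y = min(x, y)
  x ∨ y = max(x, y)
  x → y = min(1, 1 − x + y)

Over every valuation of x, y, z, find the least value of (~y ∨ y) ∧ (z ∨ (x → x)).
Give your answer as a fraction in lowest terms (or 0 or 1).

1/2

Take x = 0, y = 1/2, z = 0:
~y = ~1/2 = 1/2
~y ∨ y = 1/2 ∨ 1/2 = 1/2
x → x = 0 → 0 = 1
z ∨ (x → x) = 0 ∨ 1 = 1
(~y ∨ y) ∧ (z ∨ (x → x)) = 1/2 ∧ 1 = 1/2
No assignment yields a value below 1/2, so this is the minimum.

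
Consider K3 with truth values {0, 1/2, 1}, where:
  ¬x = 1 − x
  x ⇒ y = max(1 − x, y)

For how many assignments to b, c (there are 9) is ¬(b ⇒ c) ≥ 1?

1

b = 0, c = 0 ↦ 0  <
b = 0, c = 1/2 ↦ 0  <
b = 0, c = 1 ↦ 0  <
b = 1/2, c = 0 ↦ 1/2  <
b = 1/2, c = 1/2 ↦ 1/2  <
b = 1/2, c = 1 ↦ 0  <
b = 1, c = 0 ↦ 1  ≥
b = 1, c = 1/2 ↦ 1/2  <
b = 1, c = 1 ↦ 0  <
So 1 of the 9 assignments meets the threshold.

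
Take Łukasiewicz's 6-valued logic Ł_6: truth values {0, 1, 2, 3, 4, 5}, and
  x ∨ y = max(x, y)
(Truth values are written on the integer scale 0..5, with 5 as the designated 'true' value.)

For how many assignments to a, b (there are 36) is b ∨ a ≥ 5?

11

value 5: 11 assignments (counts)
value 4: 9 assignments
value 3: 7 assignments
value 2: 5 assignments
value 1: 3 assignments
value 0: 1 assignment
So 11 of the 36 assignments meet the threshold.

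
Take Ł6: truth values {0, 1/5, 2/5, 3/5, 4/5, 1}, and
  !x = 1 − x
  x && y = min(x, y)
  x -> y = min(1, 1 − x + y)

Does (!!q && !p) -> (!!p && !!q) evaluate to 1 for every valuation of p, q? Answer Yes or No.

Counterexample: take p = 0, q = 1/5.
!q = !1/5 = 4/5
!!q = !4/5 = 1/5
!p = !0 = 1
!!q && !p = 1/5 && 1 = 1/5
!p = !0 = 1
!!p = !1 = 0
!q = !1/5 = 4/5
!!q = !4/5 = 1/5
!!p && !!q = 0 && 1/5 = 0
(!!q && !p) -> (!!p && !!q) = 1/5 -> 0 = 4/5
This gives 4/5 ≠ 1.

No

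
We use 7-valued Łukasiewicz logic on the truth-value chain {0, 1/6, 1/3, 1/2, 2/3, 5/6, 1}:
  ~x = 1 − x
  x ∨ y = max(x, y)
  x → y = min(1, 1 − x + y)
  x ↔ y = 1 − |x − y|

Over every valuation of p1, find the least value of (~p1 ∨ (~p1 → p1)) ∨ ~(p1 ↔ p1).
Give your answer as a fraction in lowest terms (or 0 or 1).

Take p1 = 1/3:
~p1 = ~1/3 = 2/3
~p1 = ~1/3 = 2/3
~p1 → p1 = 2/3 → 1/3 = 2/3
~p1 ∨ (~p1 → p1) = 2/3 ∨ 2/3 = 2/3
p1 ↔ p1 = 1/3 ↔ 1/3 = 1
~(p1 ↔ p1) = ~1 = 0
(~p1 ∨ (~p1 → p1)) ∨ ~(p1 ↔ p1) = 2/3 ∨ 0 = 2/3
No assignment yields a value below 2/3, so this is the minimum.

2/3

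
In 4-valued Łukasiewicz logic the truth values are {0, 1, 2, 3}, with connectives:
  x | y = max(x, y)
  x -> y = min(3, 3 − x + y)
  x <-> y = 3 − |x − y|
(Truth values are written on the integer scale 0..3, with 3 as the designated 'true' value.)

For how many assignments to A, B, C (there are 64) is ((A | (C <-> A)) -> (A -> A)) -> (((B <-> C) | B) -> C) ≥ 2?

40

value 3: 24 assignments (counts)
value 2: 16 assignments (counts)
value 1: 16 assignments
value 0: 8 assignments
So 40 of the 64 assignments meet the threshold.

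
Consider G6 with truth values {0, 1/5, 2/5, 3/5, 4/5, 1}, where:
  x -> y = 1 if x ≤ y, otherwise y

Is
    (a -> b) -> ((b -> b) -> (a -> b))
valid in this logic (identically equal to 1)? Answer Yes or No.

Yes

At a = 1/5, b = 1/5, for instance:
a -> b = 1/5 -> 1/5 = 1
b -> b = 1/5 -> 1/5 = 1
a -> b = 1/5 -> 1/5 = 1
(b -> b) -> (a -> b) = 1 -> 1 = 1
(a -> b) -> ((b -> b) -> (a -> b)) = 1 -> 1 = 1
and checking the remaining 35 assignments likewise gives ≥ 1 in every case.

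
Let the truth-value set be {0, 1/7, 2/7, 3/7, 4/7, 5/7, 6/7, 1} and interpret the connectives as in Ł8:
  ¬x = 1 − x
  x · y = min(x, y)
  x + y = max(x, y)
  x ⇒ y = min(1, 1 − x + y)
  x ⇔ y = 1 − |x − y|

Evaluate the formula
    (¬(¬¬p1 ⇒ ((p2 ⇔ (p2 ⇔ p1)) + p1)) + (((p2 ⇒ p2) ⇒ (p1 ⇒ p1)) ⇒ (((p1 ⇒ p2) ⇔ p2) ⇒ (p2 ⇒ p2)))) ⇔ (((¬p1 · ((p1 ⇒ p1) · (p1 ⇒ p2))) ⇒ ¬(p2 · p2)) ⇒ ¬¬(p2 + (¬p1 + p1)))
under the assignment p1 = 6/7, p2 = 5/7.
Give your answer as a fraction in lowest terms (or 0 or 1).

6/7

¬p1 = ¬6/7 = 1/7
¬¬p1 = ¬1/7 = 6/7
p2 ⇔ p1 = 5/7 ⇔ 6/7 = 6/7
p2 ⇔ (p2 ⇔ p1) = 5/7 ⇔ 6/7 = 6/7
(p2 ⇔ (p2 ⇔ p1)) + p1 = 6/7 + 6/7 = 6/7
¬¬p1 ⇒ ((p2 ⇔ (p2 ⇔ p1)) + p1) = 6/7 ⇒ 6/7 = 1
¬(¬¬p1 ⇒ ((p2 ⇔ (p2 ⇔ p1)) + p1)) = ¬1 = 0
p2 ⇒ p2 = 5/7 ⇒ 5/7 = 1
p1 ⇒ p1 = 6/7 ⇒ 6/7 = 1
(p2 ⇒ p2) ⇒ (p1 ⇒ p1) = 1 ⇒ 1 = 1
p1 ⇒ p2 = 6/7 ⇒ 5/7 = 6/7
(p1 ⇒ p2) ⇔ p2 = 6/7 ⇔ 5/7 = 6/7
p2 ⇒ p2 = 5/7 ⇒ 5/7 = 1
((p1 ⇒ p2) ⇔ p2) ⇒ (p2 ⇒ p2) = 6/7 ⇒ 1 = 1
((p2 ⇒ p2) ⇒ (p1 ⇒ p1)) ⇒ (((p1 ⇒ p2) ⇔ p2) ⇒ (p2 ⇒ p2)) = 1 ⇒ 1 = 1
¬(¬¬p1 ⇒ ((p2 ⇔ (p2 ⇔ p1)) + p1)) + (((p2 ⇒ p2) ⇒ (p1 ⇒ p1)) ⇒ (((p1 ⇒ p2) ⇔ p2) ⇒ (p2 ⇒ p2))) = 0 + 1 = 1
¬p1 = ¬6/7 = 1/7
p1 ⇒ p1 = 6/7 ⇒ 6/7 = 1
p1 ⇒ p2 = 6/7 ⇒ 5/7 = 6/7
(p1 ⇒ p1) · (p1 ⇒ p2) = 1 · 6/7 = 6/7
¬p1 · ((p1 ⇒ p1) · (p1 ⇒ p2)) = 1/7 · 6/7 = 1/7
p2 · p2 = 5/7 · 5/7 = 5/7
¬(p2 · p2) = ¬5/7 = 2/7
(¬p1 · ((p1 ⇒ p1) · (p1 ⇒ p2))) ⇒ ¬(p2 · p2) = 1/7 ⇒ 2/7 = 1
¬p1 = ¬6/7 = 1/7
¬p1 + p1 = 1/7 + 6/7 = 6/7
p2 + (¬p1 + p1) = 5/7 + 6/7 = 6/7
¬(p2 + (¬p1 + p1)) = ¬6/7 = 1/7
¬¬(p2 + (¬p1 + p1)) = ¬1/7 = 6/7
((¬p1 · ((p1 ⇒ p1) · (p1 ⇒ p2))) ⇒ ¬(p2 · p2)) ⇒ ¬¬(p2 + (¬p1 + p1)) = 1 ⇒ 6/7 = 6/7
(¬(¬¬p1 ⇒ ((p2 ⇔ (p2 ⇔ p1)) + p1)) + (((p2 ⇒ p2) ⇒ (p1 ⇒ p1)) ⇒ (((p1 ⇒ p2) ⇔ p2) ⇒ (p2 ⇒ p2)))) ⇔ (((¬p1 · ((p1 ⇒ p1) · (p1 ⇒ p2))) ⇒ ¬(p2 · p2)) ⇒ ¬¬(p2 + (¬p1 + p1))) = 1 ⇔ 6/7 = 6/7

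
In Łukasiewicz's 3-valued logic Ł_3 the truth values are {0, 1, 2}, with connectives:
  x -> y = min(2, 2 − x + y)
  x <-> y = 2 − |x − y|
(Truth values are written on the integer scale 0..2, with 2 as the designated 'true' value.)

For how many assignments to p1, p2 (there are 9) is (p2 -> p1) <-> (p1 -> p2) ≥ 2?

3

p1 = 0, p2 = 0 ↦ 2  ≥
p1 = 0, p2 = 1 ↦ 1  <
p1 = 0, p2 = 2 ↦ 0  <
p1 = 1, p2 = 0 ↦ 1  <
p1 = 1, p2 = 1 ↦ 2  ≥
p1 = 1, p2 = 2 ↦ 1  <
p1 = 2, p2 = 0 ↦ 0  <
p1 = 2, p2 = 1 ↦ 1  <
p1 = 2, p2 = 2 ↦ 2  ≥
So 3 of the 9 assignments meet the threshold.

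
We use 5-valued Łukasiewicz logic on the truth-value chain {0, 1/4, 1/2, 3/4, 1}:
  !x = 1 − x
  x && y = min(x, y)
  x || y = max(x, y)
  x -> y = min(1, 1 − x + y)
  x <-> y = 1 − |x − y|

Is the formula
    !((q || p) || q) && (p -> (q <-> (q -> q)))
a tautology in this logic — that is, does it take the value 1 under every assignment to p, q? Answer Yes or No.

Counterexample: take p = 0, q = 1/4.
q || p = 1/4 || 0 = 1/4
(q || p) || q = 1/4 || 1/4 = 1/4
!((q || p) || q) = !1/4 = 3/4
q -> q = 1/4 -> 1/4 = 1
q <-> (q -> q) = 1/4 <-> 1 = 1/4
p -> (q <-> (q -> q)) = 0 -> 1/4 = 1
!((q || p) || q) && (p -> (q <-> (q -> q))) = 3/4 && 1 = 3/4
This gives 3/4 ≠ 1.

No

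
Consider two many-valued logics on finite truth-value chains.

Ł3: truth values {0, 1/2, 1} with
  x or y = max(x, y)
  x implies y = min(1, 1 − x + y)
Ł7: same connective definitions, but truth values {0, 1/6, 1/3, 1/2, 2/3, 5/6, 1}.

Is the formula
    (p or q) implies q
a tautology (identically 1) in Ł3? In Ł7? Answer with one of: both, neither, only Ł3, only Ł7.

In Ł3: at p = 1/2, q = 0 the value is 1/2 — not a tautology.
In Ł7: at p = 1/6, q = 0 the value is 5/6 — not a tautology.

neither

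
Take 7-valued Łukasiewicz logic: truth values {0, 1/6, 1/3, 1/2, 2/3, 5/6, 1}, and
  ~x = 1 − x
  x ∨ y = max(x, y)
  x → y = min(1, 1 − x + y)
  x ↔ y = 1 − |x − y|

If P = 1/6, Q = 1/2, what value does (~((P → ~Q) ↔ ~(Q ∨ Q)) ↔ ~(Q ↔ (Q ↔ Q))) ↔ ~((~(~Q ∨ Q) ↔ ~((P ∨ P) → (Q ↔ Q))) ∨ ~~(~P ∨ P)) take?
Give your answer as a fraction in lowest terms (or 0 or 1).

1/6

~Q = ~1/2 = 1/2
P → ~Q = 1/6 → 1/2 = 1
Q ∨ Q = 1/2 ∨ 1/2 = 1/2
~(Q ∨ Q) = ~1/2 = 1/2
(P → ~Q) ↔ ~(Q ∨ Q) = 1 ↔ 1/2 = 1/2
~((P → ~Q) ↔ ~(Q ∨ Q)) = ~1/2 = 1/2
Q ↔ Q = 1/2 ↔ 1/2 = 1
Q ↔ (Q ↔ Q) = 1/2 ↔ 1 = 1/2
~(Q ↔ (Q ↔ Q)) = ~1/2 = 1/2
~((P → ~Q) ↔ ~(Q ∨ Q)) ↔ ~(Q ↔ (Q ↔ Q)) = 1/2 ↔ 1/2 = 1
~Q = ~1/2 = 1/2
~Q ∨ Q = 1/2 ∨ 1/2 = 1/2
~(~Q ∨ Q) = ~1/2 = 1/2
P ∨ P = 1/6 ∨ 1/6 = 1/6
Q ↔ Q = 1/2 ↔ 1/2 = 1
(P ∨ P) → (Q ↔ Q) = 1/6 → 1 = 1
~((P ∨ P) → (Q ↔ Q)) = ~1 = 0
~(~Q ∨ Q) ↔ ~((P ∨ P) → (Q ↔ Q)) = 1/2 ↔ 0 = 1/2
~P = ~1/6 = 5/6
~P ∨ P = 5/6 ∨ 1/6 = 5/6
~(~P ∨ P) = ~5/6 = 1/6
~~(~P ∨ P) = ~1/6 = 5/6
(~(~Q ∨ Q) ↔ ~((P ∨ P) → (Q ↔ Q))) ∨ ~~(~P ∨ P) = 1/2 ∨ 5/6 = 5/6
~((~(~Q ∨ Q) ↔ ~((P ∨ P) → (Q ↔ Q))) ∨ ~~(~P ∨ P)) = ~5/6 = 1/6
(~((P → ~Q) ↔ ~(Q ∨ Q)) ↔ ~(Q ↔ (Q ↔ Q))) ↔ ~((~(~Q ∨ Q) ↔ ~((P ∨ P) → (Q ↔ Q))) ∨ ~~(~P ∨ P)) = 1 ↔ 1/6 = 1/6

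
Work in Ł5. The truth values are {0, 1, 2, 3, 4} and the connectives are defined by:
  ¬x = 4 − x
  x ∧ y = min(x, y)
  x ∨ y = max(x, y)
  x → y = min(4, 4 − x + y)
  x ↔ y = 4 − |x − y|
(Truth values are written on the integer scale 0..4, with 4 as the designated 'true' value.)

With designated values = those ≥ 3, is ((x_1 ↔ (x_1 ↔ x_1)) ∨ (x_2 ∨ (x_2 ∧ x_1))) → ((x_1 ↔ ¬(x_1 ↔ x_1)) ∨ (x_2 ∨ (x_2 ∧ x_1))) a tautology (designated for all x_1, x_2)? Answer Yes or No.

No

Counterexample: take x_1 = 3, x_2 = 0.
x_1 ↔ x_1 = 3 ↔ 3 = 4
x_1 ↔ (x_1 ↔ x_1) = 3 ↔ 4 = 3
x_2 ∧ x_1 = 0 ∧ 3 = 0
x_2 ∨ (x_2 ∧ x_1) = 0 ∨ 0 = 0
(x_1 ↔ (x_1 ↔ x_1)) ∨ (x_2 ∨ (x_2 ∧ x_1)) = 3 ∨ 0 = 3
x_1 ↔ x_1 = 3 ↔ 3 = 4
¬(x_1 ↔ x_1) = ¬4 = 0
x_1 ↔ ¬(x_1 ↔ x_1) = 3 ↔ 0 = 1
x_2 ∧ x_1 = 0 ∧ 3 = 0
x_2 ∨ (x_2 ∧ x_1) = 0 ∨ 0 = 0
(x_1 ↔ ¬(x_1 ↔ x_1)) ∨ (x_2 ∨ (x_2 ∧ x_1)) = 1 ∨ 0 = 1
((x_1 ↔ (x_1 ↔ x_1)) ∨ (x_2 ∨ (x_2 ∧ x_1))) → ((x_1 ↔ ¬(x_1 ↔ x_1)) ∨ (x_2 ∨ (x_2 ∧ x_1))) = 3 → 1 = 2
This gives 2, which is below 3.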